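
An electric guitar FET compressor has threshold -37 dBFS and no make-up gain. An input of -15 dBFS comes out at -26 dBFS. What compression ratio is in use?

2:1

Input overshoot = -15 − (-37) = 22 dB; output overshoot = -26 − (-37) = 11 dB.
Ratio = 22 / 11 = 2.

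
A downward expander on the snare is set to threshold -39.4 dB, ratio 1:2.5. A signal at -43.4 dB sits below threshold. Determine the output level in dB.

Below threshold, a 1:2.5 expander applies gain = (2.5−1)×(T − x) of attenuation.
(2.5−1) × 4 = 6 dB, so output = -43.4 − 6 = -49.4 dB.

-49.4 dB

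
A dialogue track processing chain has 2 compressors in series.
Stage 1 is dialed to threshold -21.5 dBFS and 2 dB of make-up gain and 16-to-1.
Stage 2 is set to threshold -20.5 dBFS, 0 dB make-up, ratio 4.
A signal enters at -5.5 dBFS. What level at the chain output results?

-20 dBFS

Stage 1: overshoot 16 dB → 16/16 = 1 dB → -20.5 dBFS; +2 dB make-up → -18.5 dBFS.
Stage 2: 2 dB above -20.5 dBFS, reduced 4:1 to 0.5 dB above → -20 dBFS.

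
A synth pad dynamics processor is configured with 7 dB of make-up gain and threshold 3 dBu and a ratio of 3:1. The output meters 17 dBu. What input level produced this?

24 dBu

Before make-up, the level was 17 − 7 = 10 dBu.
Post-compression overshoot = 10 − 3 = 7 dB.
Input overshoot = R × output overshoot = 21 dB → input = 3 + 21 = 24 dBu.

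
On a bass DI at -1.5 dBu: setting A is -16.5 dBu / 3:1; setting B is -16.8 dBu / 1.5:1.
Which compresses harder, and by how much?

A, by 4.9 dB

A: overshoot 15 dB → output overshoot 5 dB → GR 10 dB.
B: overshoot 15.3 dB → output overshoot 10.2 dB → GR 5.1 dB.
A reduces 4.9 dB more.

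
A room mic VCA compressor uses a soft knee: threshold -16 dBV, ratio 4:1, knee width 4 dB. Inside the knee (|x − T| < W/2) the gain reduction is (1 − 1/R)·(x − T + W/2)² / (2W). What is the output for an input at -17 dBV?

-17.09375 dBV

x − T + W/2 = -17 − (-16) + 2 = 1.
GR = (1 − 1/4) × 1² / 8 = 0.75 × 1 / 8 = 0.09375 dB.
Output = -17 − 0.09375 = -17.09375 dBV.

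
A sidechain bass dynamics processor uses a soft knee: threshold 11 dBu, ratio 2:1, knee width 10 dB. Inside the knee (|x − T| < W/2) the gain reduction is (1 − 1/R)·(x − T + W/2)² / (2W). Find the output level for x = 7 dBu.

x − T + W/2 = 7 − 11 + 5 = 1.
GR = (1 − 1/2) × 1² / 20 = 0.5 × 1 / 20 = 0.025 dB.
Output = 7 − 0.025 = 6.975 dBu.

6.975 dBu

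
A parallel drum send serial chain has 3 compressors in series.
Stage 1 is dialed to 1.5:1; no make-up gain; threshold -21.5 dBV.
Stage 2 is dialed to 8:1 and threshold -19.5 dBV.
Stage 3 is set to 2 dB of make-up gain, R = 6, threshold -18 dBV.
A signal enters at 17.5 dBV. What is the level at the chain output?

Stage 1: overshoot 39 dB → 39/1.5 = 26 dB → 4.5 dBV.
Stage 2: overshoot 24 dB → 24/8 = 3 dB → -16.5 dBV.
Stage 3: 1.5 dB above -18 dBV, reduced 6:1 to 0.25 dB above → -17.75 dBV; +2 dB make-up → -15.75 dBV.

-15.75 dBV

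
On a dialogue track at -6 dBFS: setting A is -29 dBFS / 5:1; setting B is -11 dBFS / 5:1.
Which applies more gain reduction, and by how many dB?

A, by 14.4 dB

A: GR = 23 − 23/5 = 18.4 dB.
B: GR = 5 − 5/5 = 4 dB.
Difference: 14.4 dB in favour of A.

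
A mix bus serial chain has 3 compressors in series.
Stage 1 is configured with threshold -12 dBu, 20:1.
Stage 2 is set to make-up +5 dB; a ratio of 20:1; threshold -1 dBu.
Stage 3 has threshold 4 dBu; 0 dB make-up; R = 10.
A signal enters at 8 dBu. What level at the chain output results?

-6 dBu

Stage 1: 20 dB above -12 dBu, reduced 20:1 to 1 dB above → -11 dBu.
Stage 2: below threshold (-11 ≤ -1); passes unchanged; make-up brings it to -6 dBu.
Stage 3: -6 dBu ≤ 4 dBu, so stage 3 doesn't engage; output -6 dBu.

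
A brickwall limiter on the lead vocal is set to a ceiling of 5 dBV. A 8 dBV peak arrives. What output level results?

5 dBV

A brickwall limiter is an ∞:1 compressor: any input above the ceiling is clamped to 5 dBV.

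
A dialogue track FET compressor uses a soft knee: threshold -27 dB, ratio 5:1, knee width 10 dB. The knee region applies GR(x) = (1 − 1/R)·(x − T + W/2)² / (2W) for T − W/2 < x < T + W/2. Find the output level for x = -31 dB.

-31.04 dB

x − T + W/2 = -31 − (-27) + 5 = 1.
GR = (1 − 1/5) × 1² / 20 = 0.8 × 1 / 20 = 0.04 dB.
Output = -31 − 0.04 = -31.04 dB.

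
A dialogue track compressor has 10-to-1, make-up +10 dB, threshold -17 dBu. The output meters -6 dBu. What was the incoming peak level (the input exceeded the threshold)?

Before make-up, the level was -6 − 10 = -16 dBu.
Post-compression overshoot = -16 − (-17) = 1 dB.
Input overshoot = R × output overshoot = 10 dB → input = -17 + 10 = -7 dBu.

-7 dBu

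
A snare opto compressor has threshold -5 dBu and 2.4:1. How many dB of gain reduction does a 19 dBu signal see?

The signal is 24 dB above threshold.
A 2.4:1 ratio leaves 10 dB of that excess.
So the signal is attenuated by 24 − 10 = 14 dB.

14 dB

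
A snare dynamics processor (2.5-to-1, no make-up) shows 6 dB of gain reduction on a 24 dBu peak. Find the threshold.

Input is 10 dB above T (since output overshoot × R = input overshoot: (18 − T)·2.5 = 24 − T gives T = 14 dBu).
Check: 14 + (24 − 14)/2.5 = 14 + 4 = 18 dBu. ✓

14 dBu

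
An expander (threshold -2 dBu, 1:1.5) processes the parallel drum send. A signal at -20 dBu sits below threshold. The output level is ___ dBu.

-29 dBu

The input is 18 dB below the -2 dBu threshold.
A 1:1.5 expander multiplies undershoot by 1.5: 18 × 1.5 = 27 dB below threshold.
Output = -2 − 27 = -29 dBu.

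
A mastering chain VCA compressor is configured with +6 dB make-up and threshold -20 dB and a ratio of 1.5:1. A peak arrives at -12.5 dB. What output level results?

-9 dB

-12.5 dB sits 7.5 dB over threshold.
1.5:1 compression reduces that to 7.5/1.5 = 5 dB over.
So the level is -20 + 5 = -15 dB; make-up adds 6 dB, giving -9 dB.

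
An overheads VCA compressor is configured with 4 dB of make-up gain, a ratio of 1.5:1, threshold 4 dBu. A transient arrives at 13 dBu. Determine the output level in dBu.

14 dBu

13 dBu sits 9 dB over threshold.
The 9 dB excess becomes 6 dB after 1.5:1 reduction.
So the level is 4 + 6 = 10 dBu; make-up adds 4 dB, giving 14 dBu.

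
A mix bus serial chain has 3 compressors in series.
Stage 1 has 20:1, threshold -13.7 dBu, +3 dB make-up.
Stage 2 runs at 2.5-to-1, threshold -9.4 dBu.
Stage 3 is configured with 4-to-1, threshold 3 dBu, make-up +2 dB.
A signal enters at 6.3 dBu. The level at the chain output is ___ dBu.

-7.7 dBu

Stage 1: overshoot 20 dB → 20/20 = 1 dB → -12.7 dBu; +3 dB make-up → -9.7 dBu.
Stage 2: -9.7 dBu is at or below the -9.4 dBu threshold — no compression; output -9.7 dBu.
Stage 3: -9.7 dBu is at or below the 3 dBu threshold — no compression; make-up brings it to -7.7 dBu.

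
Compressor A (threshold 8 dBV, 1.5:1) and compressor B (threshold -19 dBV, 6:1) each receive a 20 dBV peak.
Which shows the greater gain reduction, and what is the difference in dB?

A: 12 dB over, compressed to 8 dB over, so 4 dB of GR.
B: 39 dB over, compressed to 6.5 dB over, so 32.5 dB of GR.
B applies 28.5 dB more gain reduction.

B, by 28.5 dB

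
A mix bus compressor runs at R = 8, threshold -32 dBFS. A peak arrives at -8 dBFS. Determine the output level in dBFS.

-29 dBFS

Overshoot: -8 − (-32) = 24 dB.
At 8:1 the overshoot is divided by 8, leaving 3 dB above threshold.
That puts the output at -29 dBFS.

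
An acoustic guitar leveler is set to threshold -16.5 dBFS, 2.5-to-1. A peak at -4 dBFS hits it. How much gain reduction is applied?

Overshoot = -4 − (-16.5) = 12.5 dB.
A 2.5:1 ratio leaves 5 dB of that excess.
Gain reduction = 12.5 − 5 = 7.5 dB.

7.5 dB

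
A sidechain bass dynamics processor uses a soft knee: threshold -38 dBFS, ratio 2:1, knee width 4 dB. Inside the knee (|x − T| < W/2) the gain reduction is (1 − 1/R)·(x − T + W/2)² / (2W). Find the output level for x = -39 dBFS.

-39.0625 dBFS

x − T + W/2 = -39 − (-38) + 2 = 1.
GR = (1 − 1/2) × 1² / 8 = 0.5 × 1 / 8 = 0.0625 dB.
Output = -39 − 0.0625 = -39.0625 dBFS.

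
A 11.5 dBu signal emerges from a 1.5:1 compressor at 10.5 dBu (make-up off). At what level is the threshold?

Let T be the threshold. Output overshoot = (input overshoot)/R, so 10.5 − T = (11.5 − T)/1.5.
1.5·(10.5 − T) = 11.5 − T → 0.5·T = 15.75 − 11.5 = 4.25.
T = 4.25/0.5 = 8.5 dBu.

8.5 dBu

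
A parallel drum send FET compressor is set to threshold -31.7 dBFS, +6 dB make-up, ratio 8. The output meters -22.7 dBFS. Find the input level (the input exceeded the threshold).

-7.7 dBFS

Remove make-up: -22.7 − 6 = -28.7 dBFS.
That's 3 dB above the -31.7 dBFS threshold.
Undo the ratio: input overshoot = 3 × 8 = 24 dB, giving input = -7.7 dBFS.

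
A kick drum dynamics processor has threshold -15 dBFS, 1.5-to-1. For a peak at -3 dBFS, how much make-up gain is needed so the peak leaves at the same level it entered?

4 dB

Without make-up, output = threshold + overshoot/1.5 = -15 + 8 = -7 dBFS.
Gap to target: 4 dB.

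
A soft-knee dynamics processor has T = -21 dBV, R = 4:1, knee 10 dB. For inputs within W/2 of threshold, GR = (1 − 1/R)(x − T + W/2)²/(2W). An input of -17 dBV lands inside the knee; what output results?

-20.0375 dBV

x − T + W/2 = -17 − (-21) + 5 = 9.
GR = (1 − 1/4) × 9² / 20 = 0.75 × 81 / 20 = 3.0375 dB.
Output = -17 − 3.0375 = -20.0375 dBV.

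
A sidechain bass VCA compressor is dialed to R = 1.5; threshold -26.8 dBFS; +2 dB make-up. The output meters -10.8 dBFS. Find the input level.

-5.8 dBFS

Stripping the +2 dB make-up gives -12.8 dBFS at the gain stage.
That's 14 dB above the -26.8 dBFS threshold.
Undo the ratio: input overshoot = 14 × 1.5 = 21 dB, giving input = -5.8 dBFS.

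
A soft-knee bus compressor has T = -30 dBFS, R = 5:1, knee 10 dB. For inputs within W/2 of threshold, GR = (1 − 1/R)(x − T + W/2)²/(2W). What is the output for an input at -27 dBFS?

x − T + W/2 = -27 − (-30) + 5 = 8.
GR = (1 − 1/5) × 8² / 20 = 0.8 × 64 / 20 = 2.56 dB.
Output = -27 − 2.56 = -29.56 dBFS.

-29.56 dBFS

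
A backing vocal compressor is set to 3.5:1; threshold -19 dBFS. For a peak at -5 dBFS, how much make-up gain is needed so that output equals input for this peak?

10 dB

The peak compresses to -19 + 14/3.5 = -15 dBFS.
To reach -5 dBFS requires -5 − (-15) = 10 dB of make-up.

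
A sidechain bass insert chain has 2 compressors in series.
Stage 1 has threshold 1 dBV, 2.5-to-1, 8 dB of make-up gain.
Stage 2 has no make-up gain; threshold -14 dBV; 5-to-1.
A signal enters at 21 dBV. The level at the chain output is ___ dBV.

Stage 1: 21 dBV is 20 dB over 1 dBV; at 2.5:1 that becomes 8 dB over, giving 9 dBV; +8 dB make-up → 17 dBV.
Stage 2: 17 dBV is 31 dB over -14 dBV; at 5:1 that becomes 6.2 dB over, giving -7.8 dBV.

-7.8 dBV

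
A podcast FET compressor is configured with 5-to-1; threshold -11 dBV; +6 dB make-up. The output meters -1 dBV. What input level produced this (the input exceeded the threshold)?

9 dBV

Before make-up, the level was -1 − 6 = -7 dBV.
The compressed level sits -7 − (-11) = 4 dB over threshold.
Undo the ratio: input overshoot = 4 × 5 = 20 dB, giving input = 9 dBV.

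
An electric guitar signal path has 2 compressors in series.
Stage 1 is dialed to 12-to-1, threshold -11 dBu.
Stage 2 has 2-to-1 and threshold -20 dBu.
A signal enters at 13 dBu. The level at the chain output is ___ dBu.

-14.5 dBu

Stage 1: 24 dB above -11 dBu, reduced 12:1 to 2 dB above → -9 dBu.
Stage 2: overshoot 11 dB → 11/2 = 5.5 dB → -14.5 dBu.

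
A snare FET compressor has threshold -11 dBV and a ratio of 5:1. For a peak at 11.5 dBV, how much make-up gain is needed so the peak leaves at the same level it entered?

Without make-up, output = threshold + overshoot/5 = -11 + 4.5 = -6.5 dBV.
Gap to target: 18 dB.

18 dB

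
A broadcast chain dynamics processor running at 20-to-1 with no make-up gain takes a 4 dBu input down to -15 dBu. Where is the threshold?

Input is 20 dB above T (since output overshoot × R = input overshoot: (-15 − T)·20 = 4 − T gives T = -16 dBu).
Check: -16 + (4 − (-16))/20 = -16 + 1 = -15 dBu. ✓

-16 dBu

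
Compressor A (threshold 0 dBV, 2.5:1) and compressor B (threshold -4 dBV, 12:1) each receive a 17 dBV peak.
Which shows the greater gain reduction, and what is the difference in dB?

A: GR = 17 − 17/2.5 = 10.2 dB.
B: GR = 21 − 21/12 = 19.25 dB.
B applies 9.05 dB more gain reduction.

B, by 9.05 dB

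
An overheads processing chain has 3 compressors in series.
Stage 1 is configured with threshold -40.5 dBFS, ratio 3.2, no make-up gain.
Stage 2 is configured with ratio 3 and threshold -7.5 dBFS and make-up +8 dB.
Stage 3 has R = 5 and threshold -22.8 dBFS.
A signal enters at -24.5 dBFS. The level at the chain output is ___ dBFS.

-27.5 dBFS

Stage 1: -24.5 dBFS is 16 dB over -40.5 dBFS; at 3.2:1 that becomes 5 dB over, giving -35.5 dBFS.
Stage 2: below threshold (-35.5 ≤ -7.5); passes unchanged; make-up brings it to -27.5 dBFS.
Stage 3: -27.5 dBFS is at or below the -22.8 dBFS threshold — no compression; output -27.5 dBFS.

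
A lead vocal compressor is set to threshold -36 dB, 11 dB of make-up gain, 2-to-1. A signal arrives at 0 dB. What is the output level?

-7 dB

0 dB sits 36 dB over threshold.
2:1 compression reduces that to 36/2 = 18 dB over.
Output = -36 + 18 = -18 dB; make-up adds 11 dB, giving -7 dB.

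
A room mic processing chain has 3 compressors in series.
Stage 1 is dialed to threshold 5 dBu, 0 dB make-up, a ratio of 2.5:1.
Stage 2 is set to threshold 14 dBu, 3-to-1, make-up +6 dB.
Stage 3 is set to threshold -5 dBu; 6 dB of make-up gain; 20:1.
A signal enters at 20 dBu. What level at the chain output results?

2.1 dBu

Stage 1: 20 dBu is 15 dB over 5 dBu; at 2.5:1 that becomes 6 dB over, giving 11 dBu.
Stage 2: 11 dBu is at or below the 14 dBu threshold — no compression; make-up brings it to 17 dBu.
Stage 3: 22 dB above -5 dBu, reduced 20:1 to 1.1 dB above → -3.9 dBu; +6 dB make-up → 2.1 dBu.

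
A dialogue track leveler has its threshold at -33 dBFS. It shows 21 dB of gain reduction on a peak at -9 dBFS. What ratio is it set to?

8:1

Input overshoot = -9 − (-33) = 24 dB.
Output overshoot = 24 − 21 = 3 dB.
Ratio = input overshoot / output overshoot = 24 / 3 = 8.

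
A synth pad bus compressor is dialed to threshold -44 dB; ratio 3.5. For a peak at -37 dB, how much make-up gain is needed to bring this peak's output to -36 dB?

6 dB

Overshoot 7 dB → 7/3.5 = 2 dB after compression, so the compressed level is -44 + 2 = -42 dB.
Make-up = target − compressed = -36 − (-42) = 6 dB.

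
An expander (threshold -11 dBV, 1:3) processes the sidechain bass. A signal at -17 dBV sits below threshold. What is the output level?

-29 dBV

Undershoot = (-11) − (-17) = 6 dB.
At 1:3, that expands to 18 dB under threshold.
Output = -11 − 18 = -29 dBV.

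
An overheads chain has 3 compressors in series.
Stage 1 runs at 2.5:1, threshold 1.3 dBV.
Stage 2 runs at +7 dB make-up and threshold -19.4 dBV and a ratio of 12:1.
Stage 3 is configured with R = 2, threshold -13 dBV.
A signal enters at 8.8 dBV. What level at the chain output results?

-11.7125 dBV

Stage 1: overshoot 7.5 dB → 7.5/2.5 = 3 dB → 4.3 dBV.
Stage 2: overshoot 23.7 dB → 23.7/12 = 1.975 dB → -17.425 dBV; +7 dB make-up → -10.425 dBV.
Stage 3: -10.425 dBV is 2.575 dB over -13 dBV; at 2:1 that becomes 1.2875 dB over, giving -11.7125 dBV.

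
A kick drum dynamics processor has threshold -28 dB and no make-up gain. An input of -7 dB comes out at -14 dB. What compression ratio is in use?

Input overshoot = -7 − (-28) = 21 dB; output overshoot = -14 − (-28) = 14 dB.
Ratio = 21 / 14 = 1.5.

1.5:1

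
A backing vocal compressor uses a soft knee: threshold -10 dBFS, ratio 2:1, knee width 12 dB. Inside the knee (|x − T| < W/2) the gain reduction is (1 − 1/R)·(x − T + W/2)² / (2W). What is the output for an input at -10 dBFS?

-10.75 dBFS

x − T + W/2 = -10 − (-10) + 6 = 6.
GR = (1 − 1/2) × 6² / 24 = 0.5 × 36 / 24 = 0.75 dB.
Output = -10 − 0.75 = -10.75 dBFS.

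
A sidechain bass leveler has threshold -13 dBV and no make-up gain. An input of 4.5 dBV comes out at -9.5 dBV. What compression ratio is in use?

Input overshoot = 4.5 − (-13) = 17.5 dB; output overshoot = -9.5 − (-13) = 3.5 dB.
Ratio = 17.5 / 3.5 = 5.

5:1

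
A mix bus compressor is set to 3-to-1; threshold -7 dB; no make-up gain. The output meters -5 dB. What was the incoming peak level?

-1 dB

The compressed level sits -5 − (-7) = 2 dB over threshold.
Before 3:1 compression the overshoot was 2 × 3 = 6 dB, so input = -7 + 6 = -1 dB.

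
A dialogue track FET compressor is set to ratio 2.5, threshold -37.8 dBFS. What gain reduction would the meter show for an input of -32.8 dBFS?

-32.8 dBFS exceeds the threshold by 5 dB.
A 2.5:1 ratio leaves 2 dB of that excess.
GR = overshoot in − overshoot out = 5 − 2 = 3 dB.

3 dB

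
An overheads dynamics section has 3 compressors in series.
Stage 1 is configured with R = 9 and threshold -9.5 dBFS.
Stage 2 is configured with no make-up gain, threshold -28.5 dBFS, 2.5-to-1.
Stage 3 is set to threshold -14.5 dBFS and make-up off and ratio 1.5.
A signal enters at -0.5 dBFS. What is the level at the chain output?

-20.5 dBFS

Stage 1: overshoot 9 dB → 9/9 = 1 dB → -8.5 dBFS.
Stage 2: overshoot 20 dB → 20/2.5 = 8 dB → -20.5 dBFS.
Stage 3: -20.5 dBFS is at or below the -14.5 dBFS threshold — no compression; output -20.5 dBFS.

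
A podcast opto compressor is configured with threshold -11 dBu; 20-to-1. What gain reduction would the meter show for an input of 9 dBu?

Overshoot = 9 − (-11) = 20 dB.
At 20:1, output sits 20/20 = 1 dB above threshold.
GR = overshoot in − overshoot out = 20 − 1 = 19 dB.

19 dB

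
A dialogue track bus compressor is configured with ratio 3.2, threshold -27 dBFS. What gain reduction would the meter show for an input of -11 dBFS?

11 dB

-11 dBFS exceeds the threshold by 16 dB.
A 3.2:1 ratio leaves 5 dB of that excess.
Gain reduction = 16 − 5 = 11 dB.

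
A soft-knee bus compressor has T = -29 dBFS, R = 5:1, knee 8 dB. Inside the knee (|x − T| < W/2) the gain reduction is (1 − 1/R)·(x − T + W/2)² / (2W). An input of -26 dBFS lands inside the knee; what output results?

x − T + W/2 = -26 − (-29) + 4 = 7.
GR = (1 − 1/5) × 7² / 16 = 0.8 × 49 / 16 = 2.45 dB.
Output = -26 − 2.45 = -28.45 dBFS.

-28.45 dBFS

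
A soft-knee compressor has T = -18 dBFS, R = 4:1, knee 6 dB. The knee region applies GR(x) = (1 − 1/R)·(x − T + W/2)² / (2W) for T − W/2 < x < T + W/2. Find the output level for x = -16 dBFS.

x − T + W/2 = -16 − (-18) + 3 = 5.
GR = (1 − 1/4) × 5² / 12 = 0.75 × 25 / 12 = 1.5625 dB.
Output = -16 − 1.5625 = -17.5625 dBFS.

-17.5625 dBFS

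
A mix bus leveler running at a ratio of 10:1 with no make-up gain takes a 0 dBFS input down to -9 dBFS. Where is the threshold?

-10 dBFS

Let T be the threshold. Output overshoot = (input overshoot)/R, so -9 − T = (0 − T)/10.
10·(-9 − T) = 0 − T → 9·T = -90 − 0 = -90.
T = -90/9 = -10 dBFS.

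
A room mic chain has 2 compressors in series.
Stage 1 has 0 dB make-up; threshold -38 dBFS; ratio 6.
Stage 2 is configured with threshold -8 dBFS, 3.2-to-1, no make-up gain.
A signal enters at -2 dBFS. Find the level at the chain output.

-32 dBFS

Stage 1: overshoot 36 dB → 36/6 = 6 dB → -32 dBFS.
Stage 2: -32 dBFS ≤ -8 dBFS, so stage 2 doesn't engage; output -32 dBFS.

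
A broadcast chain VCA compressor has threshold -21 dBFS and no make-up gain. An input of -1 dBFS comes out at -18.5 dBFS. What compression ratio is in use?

8:1

Input overshoot = -1 − (-21) = 20 dB; output overshoot = -18.5 − (-21) = 2.5 dB.
Ratio = 20 / 2.5 = 8.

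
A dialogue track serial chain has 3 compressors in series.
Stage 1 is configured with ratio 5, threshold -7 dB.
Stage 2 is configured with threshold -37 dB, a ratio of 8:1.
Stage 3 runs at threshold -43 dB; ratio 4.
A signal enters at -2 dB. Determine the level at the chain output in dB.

Stage 1: 5 dB above -7 dB, reduced 5:1 to 1 dB above → -6 dB.
Stage 2: -6 dB is 31 dB over -37 dB; at 8:1 that becomes 3.875 dB over, giving -33.125 dB.
Stage 3: 9.875 dB above -43 dB, reduced 4:1 to 2.46875 dB above → -40.53125 dB.

-40.53125 dB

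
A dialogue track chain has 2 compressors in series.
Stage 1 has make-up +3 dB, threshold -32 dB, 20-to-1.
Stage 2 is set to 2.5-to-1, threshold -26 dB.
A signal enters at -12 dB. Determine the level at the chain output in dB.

Stage 1: overshoot 20 dB → 20/20 = 1 dB → -31 dB; +3 dB make-up → -28 dB.
Stage 2: -28 dB is at or below the -26 dB threshold — no compression; output -28 dB.

-28 dB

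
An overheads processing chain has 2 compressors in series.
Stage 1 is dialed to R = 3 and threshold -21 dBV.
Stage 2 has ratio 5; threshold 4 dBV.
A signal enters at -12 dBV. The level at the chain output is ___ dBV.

Stage 1: -12 dBV is 9 dB over -21 dBV; at 3:1 that becomes 3 dB over, giving -18 dBV.
Stage 2: below threshold (-18 ≤ 4); passes unchanged; output -18 dBV.

-18 dBV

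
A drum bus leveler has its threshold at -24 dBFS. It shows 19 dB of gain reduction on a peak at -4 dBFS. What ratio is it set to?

Input overshoot = -4 − (-24) = 20 dB.
Output overshoot = 20 − 19 = 1 dB.
Ratio = input overshoot / output overshoot = 20 / 1 = 20.

20:1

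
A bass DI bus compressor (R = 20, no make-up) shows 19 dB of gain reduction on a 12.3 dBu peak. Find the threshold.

-7.7 dBu

Input is 20 dB above T (since output overshoot × R = input overshoot: (-6.7 − T)·20 = 12.3 − T gives T = -7.7 dBu).
Check: -7.7 + (12.3 − (-7.7))/20 = -7.7 + 1 = -6.7 dBu. ✓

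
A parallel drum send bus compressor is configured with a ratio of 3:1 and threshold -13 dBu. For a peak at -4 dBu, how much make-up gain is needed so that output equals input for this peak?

The peak compresses to -13 + 9/3 = -10 dBu.
To reach -4 dBu requires -4 − (-10) = 6 dB of make-up.

6 dB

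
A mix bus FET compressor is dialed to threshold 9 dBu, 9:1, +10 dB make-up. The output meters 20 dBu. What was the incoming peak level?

Remove make-up: 20 − 10 = 10 dBu.
Post-compression overshoot = 10 − 9 = 1 dB.
Undo the ratio: input overshoot = 1 × 9 = 9 dB, giving input = 18 dBu.

18 dBu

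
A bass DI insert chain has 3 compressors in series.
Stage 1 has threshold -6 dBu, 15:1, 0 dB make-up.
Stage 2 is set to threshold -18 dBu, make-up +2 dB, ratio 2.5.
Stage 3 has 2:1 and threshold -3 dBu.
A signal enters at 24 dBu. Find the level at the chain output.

Stage 1: 30 dB above -6 dBu, reduced 15:1 to 2 dB above → -4 dBu.
Stage 2: overshoot 14 dB → 14/2.5 = 5.6 dB → -12.4 dBu; +2 dB make-up → -10.4 dBu.
Stage 3: below threshold (-10.4 ≤ -3); passes unchanged; output -10.4 dBu.

-10.4 dBu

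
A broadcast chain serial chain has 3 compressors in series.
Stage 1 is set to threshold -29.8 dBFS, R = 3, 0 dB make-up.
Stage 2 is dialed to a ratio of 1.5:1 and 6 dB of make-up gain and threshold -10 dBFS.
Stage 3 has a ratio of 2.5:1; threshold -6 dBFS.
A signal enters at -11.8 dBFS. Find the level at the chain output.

Stage 1: -11.8 dBFS is 18 dB over -29.8 dBFS; at 3:1 that becomes 6 dB over, giving -23.8 dBFS.
Stage 2: below threshold (-23.8 ≤ -10); passes unchanged; make-up brings it to -17.8 dBFS.
Stage 3: below threshold (-17.8 ≤ -6); passes unchanged; output -17.8 dBFS.

-17.8 dBFS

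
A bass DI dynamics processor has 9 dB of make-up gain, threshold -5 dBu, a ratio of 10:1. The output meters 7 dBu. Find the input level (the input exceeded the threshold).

25 dBu

Remove make-up: 7 − 9 = -2 dBu.
Post-compression overshoot = -2 − (-5) = 3 dB.
Before 10:1 compression the overshoot was 3 × 10 = 30 dB, so input = -5 + 30 = 25 dBu.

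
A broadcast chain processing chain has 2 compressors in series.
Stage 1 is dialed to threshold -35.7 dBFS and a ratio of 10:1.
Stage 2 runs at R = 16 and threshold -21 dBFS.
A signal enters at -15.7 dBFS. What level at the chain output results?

Stage 1: -15.7 dBFS is 20 dB over -35.7 dBFS; at 10:1 that becomes 2 dB over, giving -33.7 dBFS.
Stage 2: below threshold (-33.7 ≤ -21); passes unchanged; output -33.7 dBFS.

-33.7 dBFS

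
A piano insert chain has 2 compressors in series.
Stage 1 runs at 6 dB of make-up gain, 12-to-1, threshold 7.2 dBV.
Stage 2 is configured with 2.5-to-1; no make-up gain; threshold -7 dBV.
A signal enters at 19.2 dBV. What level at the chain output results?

Stage 1: 19.2 dBV is 12 dB over 7.2 dBV; at 12:1 that becomes 1 dB over, giving 8.2 dBV; +6 dB make-up → 14.2 dBV.
Stage 2: overshoot 21.2 dB → 21.2/2.5 = 8.48 dB → 1.48 dBV.

1.48 dBV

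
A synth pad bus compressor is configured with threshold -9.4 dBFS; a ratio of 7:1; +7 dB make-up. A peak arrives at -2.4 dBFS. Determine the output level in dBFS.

-1.4 dBFS

Overshoot: -2.4 − (-9.4) = 7 dB.
7:1 compression reduces that to 7/7 = 1 dB over.
So the level is -9.4 + 1 = -8.4 dBFS; make-up adds 7 dB, giving -1.4 dBFS.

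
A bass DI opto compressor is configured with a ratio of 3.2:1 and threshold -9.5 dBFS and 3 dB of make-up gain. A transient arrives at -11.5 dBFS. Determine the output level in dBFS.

-8.5 dBFS

-11.5 dBFS is 2 dB below the -9.5 dBFS threshold, so no gain reduction is applied.
Make-up gain adds 3 dB: -11.5 + 3 = -8.5 dBFS.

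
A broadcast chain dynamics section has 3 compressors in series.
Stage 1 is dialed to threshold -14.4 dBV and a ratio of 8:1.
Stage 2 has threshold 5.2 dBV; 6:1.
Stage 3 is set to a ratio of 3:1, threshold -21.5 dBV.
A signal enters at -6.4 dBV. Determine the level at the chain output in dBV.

Stage 1: 8 dB above -14.4 dBV, reduced 8:1 to 1 dB above → -13.4 dBV.
Stage 2: below threshold (-13.4 ≤ 5.2); passes unchanged; output -13.4 dBV.
Stage 3: overshoot 8.1 dB → 8.1/3 = 2.7 dB → -18.8 dBV.

-18.8 dBV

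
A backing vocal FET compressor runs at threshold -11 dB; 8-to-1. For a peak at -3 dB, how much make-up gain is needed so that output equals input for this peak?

Overshoot 8 dB → 8/8 = 1 dB after compression, so the compressed level is -11 + 1 = -10 dB.
Make-up = target − compressed = -3 − (-10) = 7 dB.

7 dB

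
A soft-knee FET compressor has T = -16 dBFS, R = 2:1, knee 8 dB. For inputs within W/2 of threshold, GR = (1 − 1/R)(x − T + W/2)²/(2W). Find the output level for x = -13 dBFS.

-14.53125 dBFS

x − T + W/2 = -13 − (-16) + 4 = 7.
GR = (1 − 1/2) × 7² / 16 = 0.5 × 49 / 16 = 1.53125 dB.
Output = -13 − 1.53125 = -14.53125 dBFS.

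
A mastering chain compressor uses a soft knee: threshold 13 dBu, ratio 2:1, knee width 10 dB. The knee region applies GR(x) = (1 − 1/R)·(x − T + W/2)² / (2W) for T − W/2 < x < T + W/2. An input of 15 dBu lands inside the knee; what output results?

13.775 dBu

x − T + W/2 = 15 − 13 + 5 = 7.
GR = (1 − 1/2) × 7² / 20 = 0.5 × 49 / 20 = 1.225 dB.
Output = 15 − 1.225 = 13.775 dBu.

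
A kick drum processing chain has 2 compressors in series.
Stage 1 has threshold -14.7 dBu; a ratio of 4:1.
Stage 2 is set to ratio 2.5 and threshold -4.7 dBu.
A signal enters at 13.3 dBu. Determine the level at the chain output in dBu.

-7.7 dBu

Stage 1: 13.3 dBu is 28 dB over -14.7 dBu; at 4:1 that becomes 7 dB over, giving -7.7 dBu.
Stage 2: -7.7 dBu ≤ -4.7 dBu, so stage 2 doesn't engage; output -7.7 dBu.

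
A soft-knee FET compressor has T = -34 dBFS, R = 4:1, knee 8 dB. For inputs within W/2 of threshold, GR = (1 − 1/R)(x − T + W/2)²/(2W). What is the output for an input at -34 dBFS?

x − T + W/2 = -34 − (-34) + 4 = 4.
GR = (1 − 1/4) × 4² / 16 = 0.75 × 16 / 16 = 0.75 dB.
Output = -34 − 0.75 = -34.75 dBFS.

-34.75 dBFS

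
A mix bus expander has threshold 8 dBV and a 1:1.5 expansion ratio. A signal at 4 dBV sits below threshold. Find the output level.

The input is 4 dB below the 8 dBV threshold.
A 1:1.5 expander multiplies undershoot by 1.5: 4 × 1.5 = 6 dB below threshold.
Output = 8 − 6 = 2 dBV.

2 dBV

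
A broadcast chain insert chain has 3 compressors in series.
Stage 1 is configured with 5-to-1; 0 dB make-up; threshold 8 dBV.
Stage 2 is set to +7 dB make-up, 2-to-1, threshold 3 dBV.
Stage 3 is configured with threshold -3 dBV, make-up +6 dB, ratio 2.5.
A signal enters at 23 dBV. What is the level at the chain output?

Stage 1: overshoot 15 dB → 15/5 = 3 dB → 11 dBV.
Stage 2: overshoot 8 dB → 8/2 = 4 dB → 7 dBV; +7 dB make-up → 14 dBV.
Stage 3: 17 dB above -3 dBV, reduced 2.5:1 to 6.8 dB above → 3.8 dBV; +6 dB make-up → 9.8 dBV.

9.8 dBV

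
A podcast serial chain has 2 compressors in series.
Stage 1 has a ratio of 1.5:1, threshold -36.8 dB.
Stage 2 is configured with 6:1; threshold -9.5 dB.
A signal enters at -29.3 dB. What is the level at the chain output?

-31.8 dB

Stage 1: -29.3 dB is 7.5 dB over -36.8 dB; at 1.5:1 that becomes 5 dB over, giving -31.8 dB.
Stage 2: -31.8 dB ≤ -9.5 dB, so stage 2 doesn't engage; output -31.8 dB.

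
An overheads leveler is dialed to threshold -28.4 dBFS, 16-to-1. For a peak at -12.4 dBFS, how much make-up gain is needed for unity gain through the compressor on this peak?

15 dB

Overshoot 16 dB → 16/16 = 1 dB after compression, so the compressed level is -28.4 + 1 = -27.4 dBFS.
Make-up = target − compressed = -12.4 − (-27.4) = 15 dB.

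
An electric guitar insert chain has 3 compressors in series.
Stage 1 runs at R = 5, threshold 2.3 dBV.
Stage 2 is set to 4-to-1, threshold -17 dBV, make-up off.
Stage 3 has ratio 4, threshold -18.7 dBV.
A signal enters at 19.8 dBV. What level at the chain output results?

-16.85 dBV

Stage 1: 19.8 dBV is 17.5 dB over 2.3 dBV; at 5:1 that becomes 3.5 dB over, giving 5.8 dBV.
Stage 2: 22.8 dB above -17 dBV, reduced 4:1 to 5.7 dB above → -11.3 dBV.
Stage 3: -11.3 dBV is 7.4 dB over -18.7 dBV; at 4:1 that becomes 1.85 dB over, giving -16.85 dBV.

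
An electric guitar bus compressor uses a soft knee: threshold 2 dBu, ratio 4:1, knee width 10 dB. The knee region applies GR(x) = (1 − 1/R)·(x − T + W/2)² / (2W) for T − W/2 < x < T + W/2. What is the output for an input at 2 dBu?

1.0625 dBu

x − T + W/2 = 2 − 2 + 5 = 5.
GR = (1 − 1/4) × 5² / 20 = 0.75 × 25 / 20 = 0.9375 dB.
Output = 2 − 0.9375 = 1.0625 dBu.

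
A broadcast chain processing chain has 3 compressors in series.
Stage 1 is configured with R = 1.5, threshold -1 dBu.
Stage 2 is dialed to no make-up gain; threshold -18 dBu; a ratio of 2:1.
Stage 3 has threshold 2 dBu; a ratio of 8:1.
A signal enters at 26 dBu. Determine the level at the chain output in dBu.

Stage 1: overshoot 27 dB → 27/1.5 = 18 dB → 17 dBu.
Stage 2: overshoot 35 dB → 35/2 = 17.5 dB → -0.5 dBu.
Stage 3: -0.5 dBu is at or below the 2 dBu threshold — no compression; output -0.5 dBu.

-0.5 dBu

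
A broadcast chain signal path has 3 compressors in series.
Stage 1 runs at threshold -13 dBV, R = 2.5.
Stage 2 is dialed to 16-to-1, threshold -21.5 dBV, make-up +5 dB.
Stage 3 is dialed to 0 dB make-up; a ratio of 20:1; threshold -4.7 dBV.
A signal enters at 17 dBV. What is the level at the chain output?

-15.21875 dBV

Stage 1: overshoot 30 dB → 30/2.5 = 12 dB → -1 dBV.
Stage 2: overshoot 20.5 dB → 20.5/16 = 1.28125 dB → -20.21875 dBV; +5 dB make-up → -15.21875 dBV.
Stage 3: -15.21875 dBV ≤ -4.7 dBV, so stage 3 doesn't engage; output -15.21875 dBV.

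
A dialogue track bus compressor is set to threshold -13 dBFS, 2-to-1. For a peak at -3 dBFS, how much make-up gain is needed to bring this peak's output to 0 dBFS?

8 dB

Without make-up, output = threshold + overshoot/2 = -13 + 5 = -8 dBFS.
Gap to target: 8 dB.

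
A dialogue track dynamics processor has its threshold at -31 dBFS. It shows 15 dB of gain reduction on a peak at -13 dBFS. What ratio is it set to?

Input overshoot = -13 − (-31) = 18 dB.
Output overshoot = 18 − 15 = 3 dB.
Ratio = input overshoot / output overshoot = 18 / 3 = 6.

6:1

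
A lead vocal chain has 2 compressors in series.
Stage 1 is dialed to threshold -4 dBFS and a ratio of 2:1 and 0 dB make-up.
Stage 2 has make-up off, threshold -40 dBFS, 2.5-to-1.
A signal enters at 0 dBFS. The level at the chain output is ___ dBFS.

Stage 1: 0 dBFS is 4 dB over -4 dBFS; at 2:1 that becomes 2 dB over, giving -2 dBFS.
Stage 2: 38 dB above -40 dBFS, reduced 2.5:1 to 15.2 dB above → -24.8 dBFS.

-24.8 dBFS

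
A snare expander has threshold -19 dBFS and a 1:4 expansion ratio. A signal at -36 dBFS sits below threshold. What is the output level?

Undershoot = (-19) − (-36) = 17 dB.
At 1:4, that expands to 68 dB under threshold.
Output = -19 − 68 = -87 dBFS.

-87 dBFS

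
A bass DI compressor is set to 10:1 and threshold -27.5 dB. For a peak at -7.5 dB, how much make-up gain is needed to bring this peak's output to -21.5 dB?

Without make-up, output = threshold + overshoot/10 = -27.5 + 2 = -25.5 dB.
Gap to target: 4 dB.

4 dB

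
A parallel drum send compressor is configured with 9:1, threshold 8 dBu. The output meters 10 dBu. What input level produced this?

Post-compression overshoot = 10 − 8 = 2 dB.
Before 9:1 compression the overshoot was 2 × 9 = 18 dB, so input = 8 + 18 = 26 dBu.

26 dBu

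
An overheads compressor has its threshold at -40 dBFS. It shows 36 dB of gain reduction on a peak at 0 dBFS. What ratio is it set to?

Input overshoot = 0 − (-40) = 40 dB.
Output overshoot = 40 − 36 = 4 dB.
Ratio = input overshoot / output overshoot = 40 / 4 = 10.

10:1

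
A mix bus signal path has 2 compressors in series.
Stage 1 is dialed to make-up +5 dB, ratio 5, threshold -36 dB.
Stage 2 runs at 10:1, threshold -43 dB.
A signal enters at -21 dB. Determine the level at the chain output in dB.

Stage 1: overshoot 15 dB → 15/5 = 3 dB → -33 dB; +5 dB make-up → -28 dB.
Stage 2: overshoot 15 dB → 15/10 = 1.5 dB → -41.5 dB.

-41.5 dB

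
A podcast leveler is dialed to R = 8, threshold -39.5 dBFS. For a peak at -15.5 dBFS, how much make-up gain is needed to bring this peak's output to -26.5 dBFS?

Without make-up, output = threshold + overshoot/8 = -39.5 + 3 = -36.5 dBFS.
Gap to target: 10 dB.

10 dB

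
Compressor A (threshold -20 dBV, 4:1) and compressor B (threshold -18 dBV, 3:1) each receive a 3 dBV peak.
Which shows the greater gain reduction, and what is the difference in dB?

A: GR = 23 − 23/4 = 17.25 dB.
B: GR = 21 − 21/3 = 14 dB.
A applies 3.25 dB more gain reduction.

A, by 3.25 dB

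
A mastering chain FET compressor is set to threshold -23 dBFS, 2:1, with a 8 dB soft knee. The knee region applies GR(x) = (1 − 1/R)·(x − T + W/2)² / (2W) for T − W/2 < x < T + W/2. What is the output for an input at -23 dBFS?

x − T + W/2 = -23 − (-23) + 4 = 4.
GR = (1 − 1/2) × 4² / 16 = 0.5 × 16 / 16 = 0.5 dB.
Output = -23 − 0.5 = -23.5 dBFS.

-23.5 dBFS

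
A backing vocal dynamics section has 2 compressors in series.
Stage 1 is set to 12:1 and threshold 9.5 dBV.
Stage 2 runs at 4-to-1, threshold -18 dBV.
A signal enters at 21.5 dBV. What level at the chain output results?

Stage 1: 12 dB above 9.5 dBV, reduced 12:1 to 1 dB above → 10.5 dBV.
Stage 2: 28.5 dB above -18 dBV, reduced 4:1 to 7.125 dB above → -10.875 dBV.

-10.875 dBV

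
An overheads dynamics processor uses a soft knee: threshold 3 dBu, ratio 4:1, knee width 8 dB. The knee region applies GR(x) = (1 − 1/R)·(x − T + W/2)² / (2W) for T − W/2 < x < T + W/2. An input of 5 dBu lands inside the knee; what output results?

x − T + W/2 = 5 − 3 + 4 = 6.
GR = (1 − 1/4) × 6² / 16 = 0.75 × 36 / 16 = 1.6875 dB.
Output = 5 − 1.6875 = 3.3125 dBu.

3.3125 dBu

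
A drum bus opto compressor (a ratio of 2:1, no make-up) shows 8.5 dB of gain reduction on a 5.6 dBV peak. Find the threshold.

Input is 17 dB above T (since output overshoot × R = input overshoot: (-2.9 − T)·2 = 5.6 − T gives T = -11.4 dBV).
Check: -11.4 + (5.6 − (-11.4))/2 = -11.4 + 8.5 = -2.9 dBV. ✓

-11.4 dBV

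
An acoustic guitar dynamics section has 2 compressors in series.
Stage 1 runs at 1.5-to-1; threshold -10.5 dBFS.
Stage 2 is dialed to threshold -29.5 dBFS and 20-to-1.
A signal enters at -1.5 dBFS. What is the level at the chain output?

-28.25 dBFS

Stage 1: overshoot 9 dB → 9/1.5 = 6 dB → -4.5 dBFS.
Stage 2: overshoot 25 dB → 25/20 = 1.25 dB → -28.25 dBFS.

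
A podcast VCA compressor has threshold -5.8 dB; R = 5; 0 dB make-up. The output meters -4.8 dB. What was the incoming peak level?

That's 1 dB above the -5.8 dB threshold.
Before 5:1 compression the overshoot was 1 × 5 = 5 dB, so input = -5.8 + 5 = -0.8 dB.

-0.8 dB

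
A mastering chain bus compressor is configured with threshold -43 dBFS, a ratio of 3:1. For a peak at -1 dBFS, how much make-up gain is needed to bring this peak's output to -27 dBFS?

2 dB

Overshoot 42 dB → 42/3 = 14 dB after compression, so the compressed level is -43 + 14 = -29 dBFS.
Make-up = target − compressed = -27 − (-29) = 2 dB.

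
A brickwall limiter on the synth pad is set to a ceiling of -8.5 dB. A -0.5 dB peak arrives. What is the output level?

-8.5 dB

The limiter clamps the peak to its -8.5 dB ceiling.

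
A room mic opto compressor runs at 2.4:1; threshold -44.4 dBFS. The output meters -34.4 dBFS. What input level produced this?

The compressed level sits -34.4 − (-44.4) = 10 dB over threshold.
Before 2.4:1 compression the overshoot was 10 × 2.4 = 24 dB, so input = -44.4 + 24 = -20.4 dBFS.

-20.4 dBFS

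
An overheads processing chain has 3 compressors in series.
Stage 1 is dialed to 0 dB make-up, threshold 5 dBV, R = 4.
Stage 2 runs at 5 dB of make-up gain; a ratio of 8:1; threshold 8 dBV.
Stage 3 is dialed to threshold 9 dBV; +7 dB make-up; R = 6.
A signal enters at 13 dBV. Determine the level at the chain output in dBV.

16.5 dBV

Stage 1: overshoot 8 dB → 8/4 = 2 dB → 7 dBV.
Stage 2: below threshold (7 ≤ 8); passes unchanged; make-up brings it to 12 dBV.
Stage 3: 3 dB above 9 dBV, reduced 6:1 to 0.5 dB above → 9.5 dBV; +7 dB make-up → 16.5 dBV.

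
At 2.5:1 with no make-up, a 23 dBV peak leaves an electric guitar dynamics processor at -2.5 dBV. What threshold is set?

-19.5 dBV

Input is 42.5 dB above T (since output overshoot × R = input overshoot: (-2.5 − T)·2.5 = 23 − T gives T = -19.5 dBV).
Check: -19.5 + (23 − (-19.5))/2.5 = -19.5 + 17 = -2.5 dBV. ✓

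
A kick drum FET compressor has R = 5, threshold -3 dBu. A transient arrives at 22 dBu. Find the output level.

The input is 25 dB above the -3 dBu threshold.
The 25 dB excess becomes 5 dB after 5:1 reduction.
That puts the output at 2 dBu.

2 dBu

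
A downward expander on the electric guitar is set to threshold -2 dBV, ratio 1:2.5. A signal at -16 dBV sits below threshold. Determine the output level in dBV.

Below threshold, a 1:2.5 expander applies gain = (2.5−1)×(T − x) of attenuation.
(2.5−1) × 14 = 21 dB, so output = -16 − 21 = -37 dBV.

-37 dBV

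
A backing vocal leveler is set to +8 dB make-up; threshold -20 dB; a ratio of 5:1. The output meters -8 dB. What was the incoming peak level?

Before make-up, the level was -8 − 8 = -16 dB.
That's 4 dB above the -20 dB threshold.
Input overshoot = R × output overshoot = 20 dB → input = -20 + 20 = 0 dB.

0 dB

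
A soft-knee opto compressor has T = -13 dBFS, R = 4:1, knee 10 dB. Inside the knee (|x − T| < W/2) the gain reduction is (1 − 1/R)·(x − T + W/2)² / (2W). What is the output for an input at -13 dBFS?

-13.9375 dBFS

x − T + W/2 = -13 − (-13) + 5 = 5.
GR = (1 − 1/4) × 5² / 20 = 0.75 × 25 / 20 = 0.9375 dB.
Output = -13 − 0.9375 = -13.9375 dBFS.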